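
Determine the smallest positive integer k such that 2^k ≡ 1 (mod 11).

10

The order of 2 must divide φ(11) = 11 − 1 = 10 = 2 · 5.
Divisors of 10: 1, 2, 5, 10.
Compute 2^d (mod 11) for the divisors d until we hit 1:
2^1 ≡ 2 (mod 11)
2^2 ≡ 4 (mod 11)
2^5 ≡ 10 (mod 11)
2^10 ≡ 1 (mod 11) ✓
The smallest such exponent is 10, so the order of 2 is 10.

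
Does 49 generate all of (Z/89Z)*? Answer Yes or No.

φ(89) = 89 − 1 = 88 = 2^3 · 11.
An element g generates (Z/89Z)^× iff g^(88/q) ≢ 1 (mod 89) for each prime q ∈ {2, 11}.
49^44 ≡ 1 (mod 89)  [q = 2: ≡ 1 ✗]
49^8 ≡ 16 (mod 89)  [q = 11: ≢ 1 ✓]
49^44 ≡ 1 shows ord(49) | 44, strictly less than φ(89); not a primitive root.

No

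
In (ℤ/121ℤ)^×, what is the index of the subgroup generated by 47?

By Lagrange's theorem, ord_121(47) divides φ(121) = φ(11^2) = 11·(11−1) = 110 = 2 · 5 · 11.
Divisors of 110: 1, 2, 5, 10, 11, 22, 55, 110.
Test each divisor d:
47^1 ≡ 47 (mod 121)
47^2 ≡ 31 (mod 121)
47^5 ≡ 34 (mod 121)
47^10 ≡ 67 (mod 121)
47^11 ≡ 3 (mod 121)
47^22 ≡ 9 (mod 121)
47^55 ≡ 1 (mod 121) ✓
So ord_121(47) = 55, hence |⟨47⟩| = 55.
[(Z/121Z)^× : ⟨47⟩] = 110/55 = 2.

2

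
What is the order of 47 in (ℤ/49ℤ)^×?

42

The order of 47 must divide φ(49) = φ(7^2) = 7·(7−1) = 42 = 2 · 3 · 7.
Divisors of 42: 1, 2, 3, 6, 7, 14, 21, 42.
Check 47^d mod 49 for each divisor in increasing order:
47^1 ≡ 47 (mod 49)
47^2 ≡ 4 (mod 49)
47^3 ≡ 41 (mod 49)
47^6 ≡ 15 (mod 49)
47^7 ≡ 19 (mod 49)
47^14 ≡ 18 (mod 49)
47^21 ≡ 48 (mod 49)
47^42 ≡ 1 (mod 49) ✓
The smallest such exponent is 42, so the order of 47 is 42.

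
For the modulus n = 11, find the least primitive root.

φ(11) = 11 − 1 = 10 = 2 · 5.
g is a primitive root iff g^(10/q) ≢ 1 (mod 11) for each prime q ∈ {2, 5}.
g = 2: 2^5 ≡ 10; 2^2 ≡ 4 — none is 1, so 2 is a primitive root.
The smallest primitive root modulo 11 is 2.

2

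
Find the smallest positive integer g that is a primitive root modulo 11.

φ(11) = 11 − 1 = 10 = 2 · 5.
g is a primitive root iff g^(10/q) ≢ 1 (mod 11) for each prime q ∈ {2, 5}.
g = 2: 2^5 ≡ 10; 2^2 ≡ 4 — none is 1, so 2 is a primitive root.
So 2 is the smallest generator of (Z/11Z)^×.

2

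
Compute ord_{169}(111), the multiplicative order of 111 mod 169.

156

ord(111) | φ(169) = φ(13^2) = 13·(13−1) = 156 = 2^2 · 3 · 13.
Divisors of 156: 1, 2, 3, 4, 6, 12, 13, 26, 39, 52, 78, 156.
Check 111^d mod 169 for each divisor in increasing order:
111^1 ≡ 111 (mod 169)
111^2 ≡ 153 (mod 169)
111^3 ≡ 83 (mod 169)
111^4 ≡ 87 (mod 169)
111^6 ≡ 129 (mod 169)
111^12 ≡ 79 (mod 169)
111^13 ≡ 150 (mod 169)
111^26 ≡ 23 (mod 169)
111^39 ≡ 70 (mod 169)
111^52 ≡ 22 (mod 169)
111^78 ≡ 168 (mod 169)
111^156 ≡ 1 (mod 169) ✓
The smallest such exponent is 156, so the order of 111 is 156.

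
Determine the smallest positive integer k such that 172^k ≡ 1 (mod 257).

256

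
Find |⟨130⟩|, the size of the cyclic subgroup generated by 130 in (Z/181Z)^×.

ord(130) | φ(181) = 181 − 1 = 180 = 2^2 · 3^2 · 5.
Divisors of 180: 1, 2, 3, 4, 5, 6, 9, 10, 12, 15, 18, 20, 30, 36, 45, 60, 90, 180.
Evaluate successive powers at the divisors of 180:
130^1 ≡ 130 (mod 181)
130^2 ≡ 67 (mod 181)
130^3 ≡ 22 (mod 181)
130^4 ≡ 145 (mod 181)
130^5 ≡ 26 (mod 181)
130^6 ≡ 122 (mod 181)
130^9 ≡ 150 (mod 181)
130^10 ≡ 133 (mod 181)
130^12 ≡ 42 (mod 181)
130^15 ≡ 19 (mod 181)
130^18 ≡ 56 (mod 181)
130^20 ≡ 132 (mod 181)
130^30 ≡ 180 (mod 181)
130^36 ≡ 59 (mod 181)
130^45 ≡ 162 (mod 181)
130^60 ≡ 1 (mod 181) ✓
Hence ord(130) = 60.

60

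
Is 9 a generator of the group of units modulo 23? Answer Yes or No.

φ(23) = 23 − 1 = 22 = 2 · 11.
It suffices to check that the order of 9 is not a proper divisor of 22: compute 9^(22/q) for q ∈ {2, 11}.
9^11 ≡ 1 (mod 23)  [q = 2: ≡ 1 ✗]
9^2 ≡ 12 (mod 23)  [q = 11: ≢ 1 ✓]
Since 9^11 ≡ 1, the order of 9 divides 11 < 22, so 9 is not a primitive root.

No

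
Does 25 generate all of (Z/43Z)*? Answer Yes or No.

No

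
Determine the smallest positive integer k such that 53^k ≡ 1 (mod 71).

By Lagrange's theorem, ord_71(53) divides φ(71) = 71 − 1 = 70 = 2 · 5 · 7.
Divisors of 70: 1, 2, 5, 7, 10, 14, 35, 70.
Test each divisor d:
53^1 ≡ 53 (mod 71)
53^2 ≡ 40 (mod 71)
53^5 ≡ 26 (mod 71)
53^7 ≡ 46 (mod 71)
53^10 ≡ 37 (mod 71)
53^14 ≡ 57 (mod 71)
53^35 ≡ 70 (mod 71)
53^70 ≡ 1 (mod 71) ✓
The smallest such exponent is 70, so the order of 53 is 70.

70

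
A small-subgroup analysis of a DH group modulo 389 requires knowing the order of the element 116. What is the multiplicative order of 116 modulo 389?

388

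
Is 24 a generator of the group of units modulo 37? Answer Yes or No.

Yes

φ(37) = 37 − 1 = 36 = 2^2 · 3^2.
Test 24^(36/q) mod 37 for each prime factor q of 36:
24^18 ≡ 36 (mod 37)  [q = 2: ≢ 1 ✓]
24^12 ≡ 10 (mod 37)  [q = 3: ≢ 1 ✓]
Every test exponent gives a nontrivial residue, hence 24 generates the full group.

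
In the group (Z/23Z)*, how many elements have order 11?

φ(23) = 23 − 1 = 22 = 2 · 11.
In a cyclic group of order 22, there are φ(d) elements of order d for each divisor d of 22, and zero for non-divisors.
11 | 22, and φ(11) = 11 − 1 = 10.

10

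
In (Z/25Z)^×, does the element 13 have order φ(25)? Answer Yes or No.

Yes

φ(25) = φ(5^2) = 5·(5−1) = 20 = 2^2 · 5.
An element g generates (Z/25Z)^× iff g^(20/q) ≢ 1 (mod 25) for each prime q ∈ {2, 5}.
13^10 ≡ 24 (mod 25)  [q = 2: ≢ 1 ✓]
13^4 ≡ 11 (mod 25)  [q = 5: ≢ 1 ✓]
All checks pass, so 13 has order 20 and is a primitive root modulo 25.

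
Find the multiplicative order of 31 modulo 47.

The order of 31 must divide φ(47) = 47 − 1 = 46 = 2 · 23.
Divisors of 46: 1, 2, 23, 46.
Evaluate successive powers at the divisors of 46:
31^1 ≡ 31
31^2 ≡ 21
31^23 ≡ 46
31^46 ≡ 1
The smallest such exponent is 46, so the order of 31 is 46.

46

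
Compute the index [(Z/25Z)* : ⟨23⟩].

1

By Lagrange's theorem, ord_25(23) divides φ(25) = φ(5^2) = 5·(5−1) = 20 = 2^2 · 5.
Divisors of 20: 1, 2, 4, 5, 10, 20.
Check 23^d mod 25 for each divisor in increasing order:
23^1 ≡ 23 (mod 25)
23^2 ≡ 4 (mod 25)
23^4 ≡ 16 (mod 25)
23^5 ≡ 18 (mod 25)
23^10 ≡ 24 (mod 25)
23^20 ≡ 1 (mod 25) ✓
Thus |⟨23⟩| = ord(23) = 20.
[(Z/25Z)^× : ⟨23⟩] = 20/20 = 1.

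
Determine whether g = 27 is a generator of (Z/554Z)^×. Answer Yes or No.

φ(554) = φ(2)·φ(277) = 1·276 = 276 = 2^2 · 3 · 23.
Test 27^(276/q) mod 554 for each prime factor q of 276:
27^138 ≡ 1 (mod 554)  [q = 2: ≡ 1 ✗]
27^92 ≡ 1 (mod 554)  [q = 3: ≡ 1 ✗]
27^12 ≡ 441 (mod 554)  [q = 23: ≢ 1 ✓]
The check at q = 2 fails, so 27 generates a proper subgroup.

No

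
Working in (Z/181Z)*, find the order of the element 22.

20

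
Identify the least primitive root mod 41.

φ(41) = 41 − 1 = 40 = 2^3 · 5.
g is a primitive root iff g^(40/q) ≢ 1 (mod 41) for each prime q ∈ {2, 5}.
g = 2: 2^20 ≡ 1 — hits 1, so not a primitive root.
g = 3: 3^20 ≡ 40; 3^8 ≡ 1 — hits 1, so not a primitive root.
g = 4: 4^20 ≡ 1 — hits 1, so not a primitive root.
g = 5: 5^20 ≡ 1 — hits 1, so not a primitive root.
g = 6: 6^20 ≡ 40; 6^8 ≡ 10 — none is 1, so 6 is a primitive root.
The smallest primitive root modulo 41 is 6.

6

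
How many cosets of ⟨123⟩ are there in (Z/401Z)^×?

1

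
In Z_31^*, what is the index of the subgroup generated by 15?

3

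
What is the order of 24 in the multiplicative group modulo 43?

ord(24) | φ(43) = 43 − 1 = 42 = 2 · 3 · 7.
Divisors of 42: 1, 2, 3, 6, 7, 14, 21, 42.
Check 24^d mod 43 for each divisor in increasing order:
24^1 ≡ 24
24^2 ≡ 17
24^3 ≡ 21
24^6 ≡ 11
24^7 ≡ 6
24^14 ≡ 36
24^21 ≡ 1
So ord_43(24) = 21.

21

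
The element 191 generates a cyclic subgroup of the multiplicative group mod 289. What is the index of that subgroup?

4

The order of 191 must divide φ(289) = φ(17^2) = 17·(17−1) = 272 = 2^4 · 17.
Divisors of 272: 1, 2, 4, 8, 16, 17, 34, 68, 136, 272.
Evaluate successive powers at the divisors of 272:
191^1 ≡ 191 (mod 289)
191^2 ≡ 67 (mod 289)
191^4 ≡ 154 (mod 289)
191^8 ≡ 18 (mod 289)
191^16 ≡ 35 (mod 289)
191^17 ≡ 38 (mod 289)
191^34 ≡ 288 (mod 289)
191^68 ≡ 1 (mod 289) ✓
Thus |⟨191⟩| = ord(191) = 68.
Index = |(Z/289Z)^×| / |⟨191⟩| = 272 / 68 = 4.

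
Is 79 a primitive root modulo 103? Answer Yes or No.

φ(103) = 103 − 1 = 102 = 2 · 3 · 17.
Test 79^(102/q) mod 103 for each prime factor q of 102:
79^51 ≡ 1 (mod 103)  [q = 2: ≡ 1 ✗]
79^34 ≡ 1 (mod 103)  [q = 3: ≡ 1 ✗]
79^6 ≡ 72 (mod 103)  [q = 17: ≢ 1 ✓]
79^51 ≡ 1 shows ord(79) | 51, strictly less than φ(103); not a primitive root.

No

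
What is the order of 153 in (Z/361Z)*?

Since 153 ∈ (Z/361Z)^×, its order divides φ(361) = φ(19^2) = 19·(19−1) = 342 = 2 · 3^2 · 19.
Divisors of 342: 1, 2, 3, 6, 9, 18, 19, 38, 57, 114, 171, 342.
Compute 153^d (mod 361) for the divisors d until we hit 1:
153^1 ≡ 153 (mod 361)
153^2 ≡ 305 (mod 361)
153^3 ≡ 96 (mod 361)
153^6 ≡ 191 (mod 361)
153^9 ≡ 286 (mod 361)
153^18 ≡ 210 (mod 361)
153^19 ≡ 1 (mod 361) ✓
The smallest such exponent is 19, so the order of 153 is 19.

19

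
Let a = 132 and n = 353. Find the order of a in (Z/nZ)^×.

By Lagrange's theorem, ord_353(132) divides φ(353) = 353 − 1 = 352 = 2^5 · 11.
Divisors of 352: 1, 2, 4, 8, 11, 16, 22, 32, 44, 88, 176, 352.
Compute 132^d (mod 353) for the divisors d until we hit 1:
132^1 ≡ 132 (mod 353)
132^2 ≡ 127 (mod 353)
132^4 ≡ 244 (mod 353)
132^8 ≡ 232 (mod 353)
132^11 ≡ 247 (mod 353)
132^16 ≡ 168 (mod 353)
132^22 ≡ 293 (mod 353)
132^32 ≡ 337 (mod 353)
132^44 ≡ 70 (mod 353)
132^88 ≡ 311 (mod 353)
132^176 ≡ 352 (mod 353)
132^352 ≡ 1 (mod 353) ✓
Therefore the multiplicative order of 132 modulo 353 is 352.

352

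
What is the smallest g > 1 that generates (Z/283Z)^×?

3

φ(283) = 283 − 1 = 282 = 2 · 3 · 47.
g is a primitive root iff g^(282/q) ≢ 1 (mod 283) for each prime q ∈ {2, 3, 47}.
g = 2: 2^141 ≡ 282; 2^94 ≡ 1 — hits 1, so not a primitive root.
g = 3: 3^141 ≡ 282; 3^94 ≡ 238; 3^6 ≡ 163 — none is 1, so 3 is a primitive root.
The smallest primitive root modulo 283 is 3.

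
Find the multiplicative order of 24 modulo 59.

58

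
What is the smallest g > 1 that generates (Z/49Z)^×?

3

φ(49) = φ(7^2) = 7·(7−1) = 42 = 2 · 3 · 7.
Test candidates g = 2, 3, … against the prime factors q ∈ {2, 3, 7} of φ(49): g is a generator iff g^(42/q) ≢ 1 for every such q.
g = 2: 2^21 ≡ 1 — hits 1, so not a primitive root.
g = 3: 3^21 ≡ 48; 3^14 ≡ 30; 3^6 ≡ 43 — none is 1, so 3 is a primitive root.
Hence the least primitive root of 49 is 3.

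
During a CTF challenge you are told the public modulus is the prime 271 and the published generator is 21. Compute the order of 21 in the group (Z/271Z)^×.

270

Since 21 ∈ (Z/271Z)^×, its order divides φ(271) = 271 − 1 = 270 = 2 · 3^3 · 5.
Divisors of 270: 1, 2, 3, 5, 6, 9, 10, 15, 18, 27, 30, 45, 54, 90, 135, 270.
Test each divisor d:
21^1 ≡ 21 (mod 271)
21^2 ≡ 170 (mod 271)
21^3 ≡ 47 (mod 271)
21^5 ≡ 131 (mod 271)
21^6 ≡ 41 (mod 271)
21^9 ≡ 30 (mod 271)
21^10 ≡ 88 (mod 271)
21^15 ≡ 146 (mod 271)
21^18 ≡ 87 (mod 271)
21^27 ≡ 171 (mod 271)
21^30 ≡ 178 (mod 271)
21^45 ≡ 243 (mod 271)
21^54 ≡ 244 (mod 271)
21^90 ≡ 242 (mod 271)
21^135 ≡ 270 (mod 271)
21^270 ≡ 1 (mod 271) ✓
The smallest such exponent is 270, so the order of 21 is 270.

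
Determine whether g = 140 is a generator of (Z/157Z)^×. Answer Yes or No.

No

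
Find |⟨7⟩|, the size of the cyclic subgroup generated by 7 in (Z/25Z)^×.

4

Since 7 ∈ (Z/25Z)^×, its order divides φ(25) = φ(5^2) = 5·(5−1) = 20 = 2^2 · 5.
Divisors of 20: 1, 2, 4, 5, 10, 20.
Evaluate successive powers at the divisors of 20:
7^1 ≡ 7 (mod 25)
7^2 ≡ 24 (mod 25)
7^4 ≡ 1 (mod 25) ✓
So ord_25(7) = 4.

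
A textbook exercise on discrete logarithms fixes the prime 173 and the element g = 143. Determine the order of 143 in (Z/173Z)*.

172

ord(143) | φ(173) = 173 − 1 = 172 = 2^2 · 43.
Divisors of 172: 1, 2, 4, 43, 86, 172.
Compute 143^d (mod 173) for the divisors d until we hit 1:
143^1 ≡ 143 (mod 173)
143^2 ≡ 35 (mod 173)
143^4 ≡ 14 (mod 173)
143^43 ≡ 80 (mod 173)
143^86 ≡ 172 (mod 173)
143^172 ≡ 1 (mod 173) ✓
Therefore the multiplicative order of 143 modulo 173 is 172.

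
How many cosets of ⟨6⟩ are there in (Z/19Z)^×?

2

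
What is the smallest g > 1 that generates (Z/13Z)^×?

φ(13) = 13 − 1 = 12 = 2^2 · 3.
g is a primitive root iff g^(12/q) ≢ 1 (mod 13) for each prime q ∈ {2, 3}.
g = 2: 2^6 ≡ 12; 2^4 ≡ 3 — none is 1, so 2 is a primitive root.
Hence the least primitive root of 13 is 2.

2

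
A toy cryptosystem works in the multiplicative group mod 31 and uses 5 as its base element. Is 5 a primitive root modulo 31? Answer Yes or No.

No

φ(31) = 31 − 1 = 30 = 2 · 3 · 5.
It suffices to check that the order of 5 is not a proper divisor of 30: compute 5^(30/q) for q ∈ {2, 3, 5}.
5^15 ≡ 1 (mod 31)  [q = 2: ≡ 1 ✗]
5^10 ≡ 5 (mod 31)  [q = 3: ≢ 1 ✓]
5^6 ≡ 1 (mod 31)  [q = 5: ≡ 1 ✗]
5^15 ≡ 1 shows ord(5) | 15, strictly less than φ(31); not a primitive root.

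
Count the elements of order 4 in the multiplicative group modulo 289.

2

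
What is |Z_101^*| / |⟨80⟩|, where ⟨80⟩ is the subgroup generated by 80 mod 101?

4

ord(80) | φ(101) = 101 − 1 = 100 = 2^2 · 5^2.
Divisors of 100: 1, 2, 4, 5, 10, 20, 25, 50, 100.
Check 80^d mod 101 for each divisor in increasing order:
80^1 ≡ 80
80^2 ≡ 37
80^4 ≡ 56
80^5 ≡ 36
80^10 ≡ 84
80^20 ≡ 87
80^25 ≡ 1
Thus |⟨80⟩| = ord(80) = 25.
Index = |(Z/101Z)^×| / |⟨80⟩| = 100 / 25 = 4.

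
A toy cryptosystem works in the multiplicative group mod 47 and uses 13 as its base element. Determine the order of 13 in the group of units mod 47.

46

The order of 13 must divide φ(47) = 47 − 1 = 46 = 2 · 23.
Divisors of 46: 1, 2, 23, 46.
Evaluate successive powers at the divisors of 46:
13^1 ≡ 13
13^2 ≡ 28
13^23 ≡ 46
13^46 ≡ 1
The smallest such exponent is 46, so the order of 13 is 46.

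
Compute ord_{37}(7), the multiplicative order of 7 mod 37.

9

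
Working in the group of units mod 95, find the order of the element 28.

Since 28 ∈ (Z/95Z)^×, its order divides φ(95) = φ(5·19) = (5−1)·(19−1) = 4·18 = 72 = 2^3 · 3^2.
Divisors of 72: 1, 2, 3, 4, 6, 8, 9, 12, 18, 24, 36, 72.
Test each divisor d:
28^1 ≡ 28
28^2 ≡ 24
28^3 ≡ 7
28^4 ≡ 6
28^6 ≡ 49
28^8 ≡ 36
28^9 ≡ 58
28^12 ≡ 26
28^18 ≡ 39
28^24 ≡ 11
28^36 ≡ 1
Hence ord(28) = 36.

36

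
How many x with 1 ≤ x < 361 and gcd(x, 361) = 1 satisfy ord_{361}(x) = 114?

36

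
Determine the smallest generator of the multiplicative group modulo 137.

3

φ(137) = 137 − 1 = 136 = 2^3 · 17.
g is a primitive root iff g^(136/q) ≢ 1 (mod 137) for each prime q ∈ {2, 17}.
g = 2: 2^68 ≡ 1 — hits 1, so not a primitive root.
g = 3: 3^68 ≡ 136; 3^8 ≡ 122 — none is 1, so 3 is a primitive root.
Hence the least primitive root of 137 is 3.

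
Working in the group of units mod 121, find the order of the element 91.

By Lagrange's theorem, ord_121(91) divides φ(121) = φ(11^2) = 11·(11−1) = 110 = 2 · 5 · 11.
Divisors of 110: 1, 2, 5, 10, 11, 22, 55, 110.
Compute 91^d (mod 121) for the divisors d until we hit 1:
91^1 ≡ 91 (mod 121)
91^2 ≡ 53 (mod 121)
91^5 ≡ 67 (mod 121)
91^10 ≡ 12 (mod 121)
91^11 ≡ 3 (mod 121)
91^22 ≡ 9 (mod 121)
91^55 ≡ 1 (mod 121) ✓
The smallest such exponent is 55, so the order of 91 is 55.

55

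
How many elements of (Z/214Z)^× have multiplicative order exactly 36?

0

φ(214) = φ(2)·φ(107) = 1·106 = 106 = 2 · 53.
In a cyclic group of order 106, there are φ(d) elements of order d for each divisor d of 106, and zero for non-divisors.
Since 36 ∤ 106, the count is 0.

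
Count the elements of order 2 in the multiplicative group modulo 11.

1

φ(11) = 11 − 1 = 10 = 2 · 5.
(Z/11Z)^× is cyclic (|G| = 10); a cyclic group of order m has exactly φ(d) elements of each order d | m, and none otherwise.
2 | 10, and φ(2) = 2 − 1 = 1.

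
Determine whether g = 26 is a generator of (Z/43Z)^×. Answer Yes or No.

Yes

φ(43) = 43 − 1 = 42 = 2 · 3 · 7.
An element g generates (Z/43Z)^× iff g^(42/q) ≢ 1 (mod 43) for each prime q ∈ {2, 3, 7}.
26^21 ≡ 42 (mod 43)  [q = 2: ≢ 1 ✓]
26^14 ≡ 6 (mod 43)  [q = 3: ≢ 1 ✓]
26^6 ≡ 35 (mod 43)  [q = 7: ≢ 1 ✓]
Every test exponent gives a nontrivial residue, hence 26 generates the full group.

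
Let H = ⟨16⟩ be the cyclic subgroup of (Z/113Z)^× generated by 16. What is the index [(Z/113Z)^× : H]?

16

Since 16 ∈ (Z/113Z)^×, its order divides φ(113) = 113 − 1 = 112 = 2^4 · 7.
Divisors of 112: 1, 2, 4, 7, 8, 14, 16, 28, 56, 112.
Evaluate successive powers at the divisors of 112:
16^1 ≡ 16 (mod 113)
16^2 ≡ 30 (mod 113)
16^4 ≡ 109 (mod 113)
16^7 ≡ 1 (mod 113) ✓
The order of 16 is 7, so the subgroup it generates has 7 elements.
Index = |(Z/113Z)^×| / |⟨16⟩| = 112 / 7 = 16.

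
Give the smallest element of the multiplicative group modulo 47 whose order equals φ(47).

5

φ(47) = 47 − 1 = 46 = 2 · 23.
Test candidates g = 2, 3, … against the prime factors q ∈ {2, 23} of φ(47): g is a generator iff g^(46/q) ≢ 1 for every such q.
g = 2: 2^23 ≡ 1 — hits 1, so not a primitive root.
g = 3: 3^23 ≡ 1 — hits 1, so not a primitive root.
g = 4: 4^23 ≡ 1 — hits 1, so not a primitive root.
g = 5: 5^23 ≡ 46; 5^2 ≡ 25 — none is 1, so 5 is a primitive root.
The smallest primitive root modulo 47 is 5.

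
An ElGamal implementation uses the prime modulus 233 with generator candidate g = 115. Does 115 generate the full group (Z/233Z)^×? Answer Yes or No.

φ(233) = 233 − 1 = 232 = 2^3 · 29.
It suffices to check that the order of 115 is not a proper divisor of 232: compute 115^(232/q) for q ∈ {2, 29}.
115^116 ≡ 232 (mod 233)  [q = 2: ≢ 1 ✓]
115^8 ≡ 32 (mod 233)  [q = 29: ≢ 1 ✓]
All checks pass, so 115 has order 232 and is a primitive root modulo 233.

Yes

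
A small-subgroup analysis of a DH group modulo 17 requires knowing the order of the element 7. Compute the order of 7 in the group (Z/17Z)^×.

Since 7 ∈ (Z/17Z)^×, its order divides φ(17) = 17 − 1 = 16 = 2^4.
Divisors of 16: 1, 2, 4, 8, 16.
Test each divisor d:
7^1 ≡ 7
7^2 ≡ 15
7^4 ≡ 4
7^8 ≡ 16
7^16 ≡ 1
Hence ord(7) = 16.

16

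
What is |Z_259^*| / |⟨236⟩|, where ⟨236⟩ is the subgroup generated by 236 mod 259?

Since 236 ∈ (Z/259Z)^×, its order divides φ(259) = φ(7·37) = (7−1)·(37−1) = 6·36 = 216 = 2^3 · 3^3.
Divisors of 216: 1, 2, 3, 4, 6, 8, 9, 12, 18, 24, 27, 36, 54, 72, 108, 216.
Test each divisor d:
236^1 ≡ 236 (mod 259)
236^2 ≡ 11 (mod 259)
236^3 ≡ 6 (mod 259)
236^4 ≡ 121 (mod 259)
236^6 ≡ 36 (mod 259)
236^8 ≡ 137 (mod 259)
236^9 ≡ 216 (mod 259)
236^12 ≡ 1 (mod 259) ✓
The order of 236 is 12, so the subgroup it generates has 12 elements.
The index is φ(259) / ord(236) = 216 / 12 = 18.

18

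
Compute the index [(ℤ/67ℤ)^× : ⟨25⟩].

6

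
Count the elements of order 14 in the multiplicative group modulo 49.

φ(49) = φ(7^2) = 7·(7−1) = 42 = 2 · 3 · 7.
In a cyclic group of order 42, there are φ(d) elements of order d for each divisor d of 42, and zero for non-divisors.
14 = 2 · 7 divides 42, and φ(14) = 6.

6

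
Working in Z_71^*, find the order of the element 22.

By Lagrange's theorem, ord_71(22) divides φ(71) = 71 − 1 = 70 = 2 · 5 · 7.
Divisors of 70: 1, 2, 5, 7, 10, 14, 35, 70.
Evaluate successive powers at the divisors of 70:
22^1 ≡ 22 (mod 71)
22^2 ≡ 58 (mod 71)
22^5 ≡ 26 (mod 71)
22^7 ≡ 17 (mod 71)
22^10 ≡ 37 (mod 71)
22^14 ≡ 5 (mod 71)
22^35 ≡ 70 (mod 71)
22^70 ≡ 1 (mod 71) ✓
Therefore the multiplicative order of 22 modulo 71 is 70.

70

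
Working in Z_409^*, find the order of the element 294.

204

By Lagrange's theorem, ord_409(294) divides φ(409) = 409 − 1 = 408 = 2^3 · 3 · 17.
Divisors of 408: 1, 2, 3, 4, 6, 8, 12, 17, 24, 34, 51, 68, 102, 136, 204, 408.
Check 294^d mod 409 for each divisor in increasing order:
294^1 ≡ 294 (mod 409)
294^2 ≡ 137 (mod 409)
294^3 ≡ 196 (mod 409)
294^4 ≡ 364 (mod 409)
294^6 ≡ 379 (mod 409)
294^8 ≡ 389 (mod 409)
294^12 ≡ 82 (mod 409)
294^17 ≡ 217 (mod 409)
294^24 ≡ 180 (mod 409)
294^34 ≡ 54 (mod 409)
294^51 ≡ 266 (mod 409)
294^68 ≡ 53 (mod 409)
294^102 ≡ 408 (mod 409)
294^136 ≡ 355 (mod 409)
294^204 ≡ 1 (mod 409) ✓
The smallest such exponent is 204, so the order of 294 is 204.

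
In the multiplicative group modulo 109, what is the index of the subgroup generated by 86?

The order of 86 must divide φ(109) = 109 − 1 = 108 = 2^2 · 3^3.
Divisors of 108: 1, 2, 3, 4, 6, 9, 12, 18, 27, 36, 54, 108.
Test each divisor d:
86^1 ≡ 86
86^2 ≡ 93
86^3 ≡ 41
86^4 ≡ 38
86^6 ≡ 46
86^9 ≡ 33
86^12 ≡ 45
86^18 ≡ 108
86^27 ≡ 76
86^36 ≡ 1
The order of 86 is 36, so the subgroup it generates has 36 elements.
Index = |(Z/109Z)^×| / |⟨86⟩| = 108 / 36 = 3.

3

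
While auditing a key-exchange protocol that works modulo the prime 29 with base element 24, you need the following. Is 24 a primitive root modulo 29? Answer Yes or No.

φ(29) = 29 − 1 = 28 = 2^2 · 7.
Test 24^(28/q) mod 29 for each prime factor q of 28:
24^14 ≡ 1 (mod 29)  [q = 2: ≡ 1 ✗]
24^4 ≡ 16 (mod 29)  [q = 7: ≢ 1 ✓]
24^14 ≡ 1 shows ord(24) | 14, strictly less than φ(29); not a primitive root.

No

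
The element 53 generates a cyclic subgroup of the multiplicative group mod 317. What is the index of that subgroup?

ord(53) | φ(317) = 317 − 1 = 316 = 2^2 · 79.
Divisors of 316: 1, 2, 4, 79, 158, 316.
Compute 53^d (mod 317) for the divisors d until we hit 1:
53^1 ≡ 53 (mod 317)
53^2 ≡ 273 (mod 317)
53^4 ≡ 34 (mod 317)
53^79 ≡ 316 (mod 317)
53^158 ≡ 1 (mod 317) ✓
Thus |⟨53⟩| = ord(53) = 158.
Index = |(Z/317Z)^×| / |⟨53⟩| = 316 / 158 = 2.

2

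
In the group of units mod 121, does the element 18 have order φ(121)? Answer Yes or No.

Yes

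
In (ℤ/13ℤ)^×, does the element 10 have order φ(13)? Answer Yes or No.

φ(13) = 13 − 1 = 12 = 2^2 · 3.
Test 10^(12/q) mod 13 for each prime factor q of 12:
10^6 ≡ 1 (mod 13)  [q = 2: ≡ 1 ✗]
10^4 ≡ 3 (mod 13)  [q = 3: ≢ 1 ✓]
Since 10^6 ≡ 1, the order of 10 divides 6 < 12, so 10 is not a primitive root.

No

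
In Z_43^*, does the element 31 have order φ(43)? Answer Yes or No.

φ(43) = 43 − 1 = 42 = 2 · 3 · 7.
31 is a primitive root mod 43 iff 31^(φ(43)/q) ≢ 1 for every prime q | φ(43), i.e. q ∈ {2, 3, 7}.
31^21 ≡ 1 (mod 43)  [q = 2: ≡ 1 ✗]
31^14 ≡ 36 (mod 43)  [q = 3: ≢ 1 ✓]
31^6 ≡ 21 (mod 43)  [q = 7: ≢ 1 ✓]
Since 31^21 ≡ 1, the order of 31 divides 21 < 42, so 31 is not a primitive root.

No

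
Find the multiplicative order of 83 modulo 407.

Since 83 ∈ (Z/407Z)^×, its order divides φ(407) = φ(11·37) = (11−1)·(37−1) = 10·36 = 360 = 2^3 · 3^2 · 5.
Divisors of 360: 1, 2, 3, 4, 5, 6, 8, 9, 10, 12, 15, 18, 20, 24, 30, 36, 40, 45, 60, 72, 90, 120, 180, 360.
Check 83^d mod 407 for each divisor in increasing order:
83^1 ≡ 83 (mod 407)
83^2 ≡ 377 (mod 407)
83^3 ≡ 359 (mod 407)
83^4 ≡ 86 (mod 407)
83^5 ≡ 219 (mod 407)
83^6 ≡ 269 (mod 407)
83^8 ≡ 70 (mod 407)
83^9 ≡ 112 (mod 407)
83^10 ≡ 342 (mod 407)
83^12 ≡ 322 (mod 407)
83^15 ≡ 10 (mod 407)
83^18 ≡ 334 (mod 407)
83^20 ≡ 155 (mod 407)
83^24 ≡ 306 (mod 407)
83^30 ≡ 100 (mod 407)
83^36 ≡ 38 (mod 407)
83^40 ≡ 12 (mod 407)
83^45 ≡ 186 (mod 407)
83^60 ≡ 232 (mod 407)
83^72 ≡ 223 (mod 407)
83^90 ≡ 1 (mod 407) ✓
The smallest such exponent is 90, so the order of 83 is 90.

90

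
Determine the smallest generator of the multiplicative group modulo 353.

3

φ(353) = 353 − 1 = 352 = 2^5 · 11.
g is a primitive root iff g^(352/q) ≢ 1 (mod 353) for each prime q ∈ {2, 11}.
g = 2: 2^176 ≡ 1 — hits 1, so not a primitive root.
g = 3: 3^176 ≡ 352; 3^32 ≡ 140 — none is 1, so 3 is a primitive root.
Hence the least primitive root of 353 is 3.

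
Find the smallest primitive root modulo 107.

2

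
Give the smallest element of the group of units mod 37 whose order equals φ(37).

φ(37) = 37 − 1 = 36 = 2^2 · 3^2.
Test candidates g = 2, 3, … against the prime factors q ∈ {2, 3} of φ(37): g is a generator iff g^(36/q) ≢ 1 for every such q.
g = 2: 2^18 ≡ 36; 2^12 ≡ 26 — none is 1, so 2 is a primitive root.
So 2 is the smallest generator of (Z/37Z)^×.

2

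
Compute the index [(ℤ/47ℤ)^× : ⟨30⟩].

1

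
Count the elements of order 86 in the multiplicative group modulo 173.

42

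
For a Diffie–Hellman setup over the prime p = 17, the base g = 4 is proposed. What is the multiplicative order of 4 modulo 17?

4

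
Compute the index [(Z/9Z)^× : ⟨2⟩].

By Lagrange's theorem, ord_9(2) divides φ(9) = φ(3^2) = 3·(3−1) = 6 = 2 · 3.
Divisors of 6: 1, 2, 3, 6.
Compute 2^d (mod 9) for the divisors d until we hit 1:
2^1 ≡ 2
2^2 ≡ 4
2^3 ≡ 8
2^6 ≡ 1
So ord_9(2) = 6, hence |⟨2⟩| = 6.
Index = |(Z/9Z)^×| / |⟨2⟩| = 6 / 6 = 1.

1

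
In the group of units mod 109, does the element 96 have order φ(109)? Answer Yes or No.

Yes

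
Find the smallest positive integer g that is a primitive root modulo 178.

φ(178) = φ(2)·φ(89) = 1·88 = 88 = 2^3 · 11.
g is a primitive root iff g^(88/q) ≢ 1 (mod 178) for each prime q ∈ {2, 11}.
g = 2: gcd(2, 178) = 2 > 1, not a unit — skip.
g = 3: 3^44 ≡ 177; 3^8 ≡ 153 — none is 1, so 3 is a primitive root.
The smallest primitive root modulo 178 is 3.

3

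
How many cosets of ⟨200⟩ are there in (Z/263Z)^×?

The order of 200 must divide φ(263) = 263 − 1 = 262 = 2 · 131.
Divisors of 262: 1, 2, 131, 262.
Evaluate successive powers at the divisors of 262:
200^1 ≡ 200 (mod 263)
200^2 ≡ 24 (mod 263)
200^131 ≡ 1 (mod 263) ✓
So ord_263(200) = 131, hence |⟨200⟩| = 131.
[(Z/263Z)^× : ⟨200⟩] = 262/131 = 2.

2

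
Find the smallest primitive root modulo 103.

5

φ(103) = 103 − 1 = 102 = 2 · 3 · 17.
g is a primitive root iff g^(102/q) ≢ 1 (mod 103) for each prime q ∈ {2, 3, 17}.
g = 2: 2^51 ≡ 1 — hits 1, so not a primitive root.
g = 3: 3^51 ≡ 102; 3^34 ≡ 1 — hits 1, so not a primitive root.
g = 4: 4^51 ≡ 1 — hits 1, so not a primitive root.
g = 5: 5^51 ≡ 102; 5^34 ≡ 56; 5^6 ≡ 72 — none is 1, so 5 is a primitive root.
So 5 is the smallest generator of (Z/103Z)^×.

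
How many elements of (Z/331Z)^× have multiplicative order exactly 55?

φ(331) = 331 − 1 = 330 = 2 · 3 · 5 · 11.
Since (Z/331Z)^× is cyclic of order 330, the number of elements of order d is φ(d) when d | 330 and 0 otherwise.
55 = 5 · 11 divides 330, and φ(55) = 40.

40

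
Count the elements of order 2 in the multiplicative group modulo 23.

φ(23) = 23 − 1 = 22 = 2 · 11.
Since (Z/23Z)^× is cyclic of order 22, the number of elements of order d is φ(d) when d | 22 and 0 otherwise.
2 | 22, and φ(2) = 2 − 1 = 1.

1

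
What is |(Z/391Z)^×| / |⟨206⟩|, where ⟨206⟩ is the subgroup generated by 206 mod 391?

44

ord(206) | φ(391) = φ(17·23) = (17−1)·(23−1) = 16·22 = 352 = 2^5 · 11.
Divisors of 352: 1, 2, 4, 8, 11, 16, 22, 32, 44, 88, 176, 352.
Compute 206^d (mod 391) for the divisors d until we hit 1:
206^1 ≡ 206
206^2 ≡ 208
206^4 ≡ 254
206^8 ≡ 1
The order of 206 is 8, so the subgroup it generates has 8 elements.
[(Z/391Z)^× : ⟨206⟩] = 352/8 = 44.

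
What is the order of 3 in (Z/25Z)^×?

The order of 3 must divide φ(25) = φ(5^2) = 5·(5−1) = 20 = 2^2 · 5.
Divisors of 20: 1, 2, 4, 5, 10, 20.
Check 3^d mod 25 for each divisor in increasing order:
3^1 ≡ 3 (mod 25)
3^2 ≡ 9 (mod 25)
3^4 ≡ 6 (mod 25)
3^5 ≡ 18 (mod 25)
3^10 ≡ 24 (mod 25)
3^20 ≡ 1 (mod 25) ✓
Therefore the multiplicative order of 3 modulo 25 is 20.

20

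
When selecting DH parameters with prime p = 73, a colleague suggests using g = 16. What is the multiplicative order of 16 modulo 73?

9

ord(16) | φ(73) = 73 − 1 = 72 = 2^3 · 3^2.
Divisors of 72: 1, 2, 3, 4, 6, 8, 9, 12, 18, 24, 36, 72.
Check 16^d mod 73 for each divisor in increasing order:
16^1 ≡ 16 (mod 73)
16^2 ≡ 37 (mod 73)
16^3 ≡ 8 (mod 73)
16^4 ≡ 55 (mod 73)
16^6 ≡ 64 (mod 73)
16^8 ≡ 32 (mod 73)
16^9 ≡ 1 (mod 73) ✓
Hence ord(16) = 9.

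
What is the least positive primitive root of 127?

3

φ(127) = 127 − 1 = 126 = 2 · 3^2 · 7.
Test candidates g = 2, 3, … against the prime factors q ∈ {2, 3, 7} of φ(127): g is a generator iff g^(126/q) ≢ 1 for every such q.
g = 2: 2^63 ≡ 1 — hits 1, so not a primitive root.
g = 3: 3^63 ≡ 126; 3^42 ≡ 107; 3^18 ≡ 4 — none is 1, so 3 is a primitive root.
So 3 is the smallest generator of (Z/127Z)^×.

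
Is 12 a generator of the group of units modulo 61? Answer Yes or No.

No

φ(61) = 61 − 1 = 60 = 2^2 · 3 · 5.
12 is a primitive root mod 61 iff 12^(φ(61)/q) ≢ 1 for every prime q | φ(61), i.e. q ∈ {2, 3, 5}.
12^30 ≡ 1 (mod 61)  [q = 2: ≡ 1 ✗]
12^20 ≡ 13 (mod 61)  [q = 3: ≢ 1 ✓]
12^12 ≡ 58 (mod 61)  [q = 5: ≢ 1 ✓]
12^30 ≡ 1 shows ord(12) | 30, strictly less than φ(61); not a primitive root.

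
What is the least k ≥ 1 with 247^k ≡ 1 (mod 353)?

ord(247) | φ(353) = 353 − 1 = 352 = 2^5 · 11.
Divisors of 352: 1, 2, 4, 8, 11, 16, 22, 32, 44, 88, 176, 352.
Compute 247^d (mod 353) for the divisors d until we hit 1:
247^1 ≡ 247 (mod 353)
247^2 ≡ 293 (mod 353)
247^4 ≡ 70 (mod 353)
247^8 ≡ 311 (mod 353)
247^11 ≡ 101 (mod 353)
247^16 ≡ 352 (mod 353)
247^22 ≡ 317 (mod 353)
247^32 ≡ 1 (mod 353) ✓
So ord_353(247) = 32.

32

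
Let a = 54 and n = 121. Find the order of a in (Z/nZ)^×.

22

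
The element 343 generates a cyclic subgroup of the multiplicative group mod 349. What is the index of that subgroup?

3

By Lagrange's theorem, ord_349(343) divides φ(349) = 349 − 1 = 348 = 2^2 · 3 · 29.
Divisors of 348: 1, 2, 3, 4, 6, 12, 29, 58, 87, 116, 174, 348.
Test each divisor d:
343^1 ≡ 343 (mod 349)
343^2 ≡ 36 (mod 349)
343^3 ≡ 133 (mod 349)
343^4 ≡ 249 (mod 349)
343^6 ≡ 239 (mod 349)
343^12 ≡ 234 (mod 349)
343^29 ≡ 136 (mod 349)
343^58 ≡ 348 (mod 349)
343^87 ≡ 213 (mod 349)
343^116 ≡ 1 (mod 349) ✓
Thus |⟨343⟩| = ord(343) = 116.
Index = |(Z/349Z)^×| / |⟨343⟩| = 348 / 116 = 3.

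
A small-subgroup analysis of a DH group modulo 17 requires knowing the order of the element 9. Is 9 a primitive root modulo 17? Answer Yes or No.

φ(17) = 17 − 1 = 16 = 2^4.
An element g generates (Z/17Z)^× iff g^(16/q) ≢ 1 (mod 17) for each prime q ∈ {2}.
9^8 ≡ 1 (mod 17)  [q = 2: ≡ 1 ✗]
The check at q = 2 fails, so 9 generates a proper subgroup.

No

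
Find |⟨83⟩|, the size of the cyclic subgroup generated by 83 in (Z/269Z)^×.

By Lagrange's theorem, ord_269(83) divides φ(269) = 269 − 1 = 268 = 2^2 · 67.
Divisors of 268: 1, 2, 4, 67, 134, 268.
Evaluate successive powers at the divisors of 268:
83^1 ≡ 83 (mod 269)
83^2 ≡ 164 (mod 269)
83^4 ≡ 265 (mod 269)
83^67 ≡ 82 (mod 269)
83^134 ≡ 268 (mod 269)
83^268 ≡ 1 (mod 269) ✓
Therefore the multiplicative order of 83 modulo 269 is 268.

268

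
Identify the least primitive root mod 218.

11

φ(218) = φ(2)·φ(109) = 1·108 = 108 = 2^2 · 3^3.
Test candidates g = 2, 3, … against the prime factors q ∈ {2, 3} of φ(218): g is a generator iff g^(108/q) ≢ 1 for every such q.
g = 2: gcd(2, 218) = 2 > 1, not a unit — skip.
g = 3: 3^54 ≡ 1 — hits 1, so not a primitive root.
g = 4: gcd(4, 218) = 2 > 1, not a unit — skip.
g = 5: 5^54 ≡ 1 — hits 1, so not a primitive root.
g = 6: gcd(6, 218) = 2 > 1, not a unit — skip.
g = 7: 7^54 ≡ 1 — hits 1, so not a primitive root.
g = 8: gcd(8, 218) = 2 > 1, not a unit — skip.
g = 9: 9^54 ≡ 1 — hits 1, so not a primitive root.
g = 10: gcd(10, 218) = 2 > 1, not a unit — skip.
g = 11: 11^54 ≡ 217; 11^36 ≡ 45 — none is 1, so 11 is a primitive root.
The smallest primitive root modulo 218 is 11.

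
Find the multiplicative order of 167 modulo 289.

Since 167 ∈ (Z/289Z)^×, its order divides φ(289) = φ(17^2) = 17·(17−1) = 272 = 2^4 · 17.
Divisors of 272: 1, 2, 4, 8, 16, 17, 34, 68, 136, 272.
Test each divisor d:
167^1 ≡ 167
167^2 ≡ 145
167^4 ≡ 217
167^8 ≡ 271
167^16 ≡ 35
167^17 ≡ 65
167^34 ≡ 179
167^68 ≡ 251
167^136 ≡ 288
167^272 ≡ 1
The smallest such exponent is 272, so the order of 167 is 272.

272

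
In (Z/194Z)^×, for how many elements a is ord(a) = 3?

2

φ(194) = φ(2)·φ(97) = 1·96 = 96 = 2^5 · 3.
Since (Z/194Z)^× is cyclic of order 96, the number of elements of order d is φ(d) when d | 96 and 0 otherwise.
3 | 96, and φ(3) = 3 − 1 = 2.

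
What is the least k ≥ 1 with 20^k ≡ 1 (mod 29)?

7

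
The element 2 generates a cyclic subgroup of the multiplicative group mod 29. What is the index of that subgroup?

The order of 2 must divide φ(29) = 29 − 1 = 28 = 2^2 · 7.
Divisors of 28: 1, 2, 4, 7, 14, 28.
Test each divisor d:
2^1 ≡ 2 (mod 29)
2^2 ≡ 4 (mod 29)
2^4 ≡ 16 (mod 29)
2^7 ≡ 12 (mod 29)
2^14 ≡ 28 (mod 29)
2^28 ≡ 1 (mod 29) ✓
Thus |⟨2⟩| = ord(2) = 28.
Index = |(Z/29Z)^×| / |⟨2⟩| = 28 / 28 = 1.

1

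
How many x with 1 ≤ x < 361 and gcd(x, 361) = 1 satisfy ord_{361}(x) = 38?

φ(361) = φ(19^2) = 19·(19−1) = 342 = 2 · 3^2 · 19.
(Z/361Z)^× is cyclic (|G| = 342); a cyclic group of order m has exactly φ(d) elements of each order d | m, and none otherwise.
38 = 2 · 19 divides 342, and φ(38) = 18.

18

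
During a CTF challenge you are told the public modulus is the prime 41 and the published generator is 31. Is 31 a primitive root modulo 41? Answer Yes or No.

No

φ(41) = 41 − 1 = 40 = 2^3 · 5.
Test 31^(40/q) mod 41 for each prime factor q of 40:
31^20 ≡ 1 (mod 41)  [q = 2: ≡ 1 ✗]
31^8 ≡ 16 (mod 41)  [q = 5: ≢ 1 ✓]
The check at q = 2 fails, so 31 generates a proper subgroup.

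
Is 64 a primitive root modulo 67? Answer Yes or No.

φ(67) = 67 − 1 = 66 = 2 · 3 · 11.
It suffices to check that the order of 64 is not a proper divisor of 66: compute 64^(66/q) for q ∈ {2, 3, 11}.
64^33 ≡ 1 (mod 67)  [q = 2: ≡ 1 ✗]
64^22 ≡ 1 (mod 67)  [q = 3: ≡ 1 ✗]
64^6 ≡ 59 (mod 67)  [q = 11: ≢ 1 ✓]
The check at q = 2 fails, so 64 generates a proper subgroup.

No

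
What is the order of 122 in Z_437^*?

The order of 122 must divide φ(437) = φ(19·23) = (19−1)·(23−1) = 18·22 = 396 = 2^2 · 3^2 · 11.
Divisors of 396: 1, 2, 3, 4, 6, 9, 11, 12, 18, 22, 33, 36, 44, 66, 99, 132, 198, 396.
Check 122^d mod 437 for each divisor in increasing order:
122^1 ≡ 122 (mod 437)
122^2 ≡ 26 (mod 437)
122^3 ≡ 113 (mod 437)
122^4 ≡ 239 (mod 437)
122^6 ≡ 96 (mod 437)
122^9 ≡ 360 (mod 437)
122^11 ≡ 183 (mod 437)
122^12 ≡ 39 (mod 437)
122^18 ≡ 248 (mod 437)
122^22 ≡ 277 (mod 437)
122^33 ≡ 436 (mod 437)
122^36 ≡ 324 (mod 437)
122^44 ≡ 254 (mod 437)
122^66 ≡ 1 (mod 437) ✓
The smallest such exponent is 66, so the order of 122 is 66.

66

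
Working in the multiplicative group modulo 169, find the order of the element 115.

156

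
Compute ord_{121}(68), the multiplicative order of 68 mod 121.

The order of 68 must divide φ(121) = φ(11^2) = 11·(11−1) = 110 = 2 · 5 · 11.
Divisors of 110: 1, 2, 5, 10, 11, 22, 55, 110.
Test each divisor d:
68^1 ≡ 68
68^2 ≡ 26
68^5 ≡ 109
68^10 ≡ 23
68^11 ≡ 112
68^22 ≡ 81
68^55 ≡ 120
68^110 ≡ 1
Hence ord(68) = 110.

110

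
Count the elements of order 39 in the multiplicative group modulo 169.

24

φ(169) = φ(13^2) = 13·(13−1) = 156 = 2^2 · 3 · 13.
Since (Z/169Z)^× is cyclic of order 156, the number of elements of order d is φ(d) when d | 156 and 0 otherwise.
39 = 3 · 13 divides 156, and φ(39) = 24.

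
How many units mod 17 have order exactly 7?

0

φ(17) = 17 − 1 = 16 = 2^4.
In a cyclic group of order 16, there are φ(d) elements of order d for each divisor d of 16, and zero for non-divisors.
Here 16 is not a multiple of 7, so there are no elements of order 7.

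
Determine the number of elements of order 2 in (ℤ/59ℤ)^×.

1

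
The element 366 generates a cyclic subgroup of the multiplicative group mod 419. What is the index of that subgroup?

2

ord(366) | φ(419) = 419 − 1 = 418 = 2 · 11 · 19.
Divisors of 418: 1, 2, 11, 19, 22, 38, 209, 418.
Check 366^d mod 419 for each divisor in increasing order:
366^1 ≡ 366
366^2 ≡ 295
366^11 ≡ 330
366^19 ≡ 13
366^22 ≡ 379
366^38 ≡ 169
366^209 ≡ 1
So ord_419(366) = 209, hence |⟨366⟩| = 209.
The index is φ(419) / ord(366) = 418 / 209 = 2.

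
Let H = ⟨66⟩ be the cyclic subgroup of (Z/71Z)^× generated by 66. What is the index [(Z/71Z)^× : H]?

7

ord(66) | φ(71) = 71 − 1 = 70 = 2 · 5 · 7.
Divisors of 70: 1, 2, 5, 7, 10, 14, 35, 70.
Test each divisor d:
66^1 ≡ 66
66^2 ≡ 25
66^5 ≡ 70
66^7 ≡ 46
66^10 ≡ 1
Thus |⟨66⟩| = ord(66) = 10.
The index is φ(71) / ord(66) = 70 / 10 = 7.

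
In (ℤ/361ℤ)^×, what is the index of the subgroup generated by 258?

By Lagrange's theorem, ord_361(258) divides φ(361) = φ(19^2) = 19·(19−1) = 342 = 2 · 3^2 · 19.
Divisors of 342: 1, 2, 3, 6, 9, 18, 19, 38, 57, 114, 171, 342.
Check 258^d mod 361 for each divisor in increasing order:
258^1 ≡ 258
258^2 ≡ 140
258^3 ≡ 20
258^6 ≡ 39
258^9 ≡ 58
258^18 ≡ 115
258^19 ≡ 68
258^38 ≡ 292
258^57 ≡ 1
Thus |⟨258⟩| = ord(258) = 57.
[(Z/361Z)^× : ⟨258⟩] = 342/57 = 6.

6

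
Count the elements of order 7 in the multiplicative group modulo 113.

6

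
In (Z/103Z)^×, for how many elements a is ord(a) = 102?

φ(103) = 103 − 1 = 102 = 2 · 3 · 17.
(Z/103Z)^× is cyclic (|G| = 102); a cyclic group of order m has exactly φ(d) elements of each order d | m, and none otherwise.
102 = 2 · 3 · 17 divides 102, and φ(102) = 32.

32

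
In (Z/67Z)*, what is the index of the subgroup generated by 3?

3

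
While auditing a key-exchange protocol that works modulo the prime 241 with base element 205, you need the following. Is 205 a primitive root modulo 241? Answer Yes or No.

φ(241) = 241 − 1 = 240 = 2^4 · 3 · 5.
205 is a primitive root mod 241 iff 205^(φ(241)/q) ≢ 1 for every prime q | φ(241), i.e. q ∈ {2, 3, 5}.
205^120 ≡ 1 (mod 241)  [q = 2: ≡ 1 ✗]
205^80 ≡ 1 (mod 241)  [q = 3: ≡ 1 ✗]
205^48 ≡ 98 (mod 241)  [q = 5: ≢ 1 ✓]
The check at q = 2 fails, so 205 generates a proper subgroup.

No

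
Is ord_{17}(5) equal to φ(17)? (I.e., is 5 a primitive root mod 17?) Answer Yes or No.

Yes

φ(17) = 17 − 1 = 16 = 2^4.
Test 5^(16/q) mod 17 for each prime factor q of 16:
5^8 ≡ 16 (mod 17)  [q = 2: ≢ 1 ✓]
None equal 1, so ord_17(5) = 16: 5 is a primitive root.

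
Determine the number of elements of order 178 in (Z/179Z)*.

88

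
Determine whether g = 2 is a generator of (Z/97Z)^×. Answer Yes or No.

No

φ(97) = 97 − 1 = 96 = 2^5 · 3.
An element g generates (Z/97Z)^× iff g^(96/q) ≢ 1 (mod 97) for each prime q ∈ {2, 3}.
2^48 ≡ 1 (mod 97)  [q = 2: ≡ 1 ✗]
2^32 ≡ 35 (mod 97)  [q = 3: ≢ 1 ✓]
2^48 ≡ 1 shows ord(2) | 48, strictly less than φ(97); not a primitive root.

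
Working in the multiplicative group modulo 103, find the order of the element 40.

The order of 40 must divide φ(103) = 103 − 1 = 102 = 2 · 3 · 17.
Divisors of 102: 1, 2, 3, 6, 17, 34, 51, 102.
Test each divisor d:
40^1 ≡ 40
40^2 ≡ 55
40^3 ≡ 37
40^6 ≡ 30
40^17 ≡ 57
40^34 ≡ 56
40^51 ≡ 102
40^102 ≡ 1
Hence ord(40) = 102.

102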